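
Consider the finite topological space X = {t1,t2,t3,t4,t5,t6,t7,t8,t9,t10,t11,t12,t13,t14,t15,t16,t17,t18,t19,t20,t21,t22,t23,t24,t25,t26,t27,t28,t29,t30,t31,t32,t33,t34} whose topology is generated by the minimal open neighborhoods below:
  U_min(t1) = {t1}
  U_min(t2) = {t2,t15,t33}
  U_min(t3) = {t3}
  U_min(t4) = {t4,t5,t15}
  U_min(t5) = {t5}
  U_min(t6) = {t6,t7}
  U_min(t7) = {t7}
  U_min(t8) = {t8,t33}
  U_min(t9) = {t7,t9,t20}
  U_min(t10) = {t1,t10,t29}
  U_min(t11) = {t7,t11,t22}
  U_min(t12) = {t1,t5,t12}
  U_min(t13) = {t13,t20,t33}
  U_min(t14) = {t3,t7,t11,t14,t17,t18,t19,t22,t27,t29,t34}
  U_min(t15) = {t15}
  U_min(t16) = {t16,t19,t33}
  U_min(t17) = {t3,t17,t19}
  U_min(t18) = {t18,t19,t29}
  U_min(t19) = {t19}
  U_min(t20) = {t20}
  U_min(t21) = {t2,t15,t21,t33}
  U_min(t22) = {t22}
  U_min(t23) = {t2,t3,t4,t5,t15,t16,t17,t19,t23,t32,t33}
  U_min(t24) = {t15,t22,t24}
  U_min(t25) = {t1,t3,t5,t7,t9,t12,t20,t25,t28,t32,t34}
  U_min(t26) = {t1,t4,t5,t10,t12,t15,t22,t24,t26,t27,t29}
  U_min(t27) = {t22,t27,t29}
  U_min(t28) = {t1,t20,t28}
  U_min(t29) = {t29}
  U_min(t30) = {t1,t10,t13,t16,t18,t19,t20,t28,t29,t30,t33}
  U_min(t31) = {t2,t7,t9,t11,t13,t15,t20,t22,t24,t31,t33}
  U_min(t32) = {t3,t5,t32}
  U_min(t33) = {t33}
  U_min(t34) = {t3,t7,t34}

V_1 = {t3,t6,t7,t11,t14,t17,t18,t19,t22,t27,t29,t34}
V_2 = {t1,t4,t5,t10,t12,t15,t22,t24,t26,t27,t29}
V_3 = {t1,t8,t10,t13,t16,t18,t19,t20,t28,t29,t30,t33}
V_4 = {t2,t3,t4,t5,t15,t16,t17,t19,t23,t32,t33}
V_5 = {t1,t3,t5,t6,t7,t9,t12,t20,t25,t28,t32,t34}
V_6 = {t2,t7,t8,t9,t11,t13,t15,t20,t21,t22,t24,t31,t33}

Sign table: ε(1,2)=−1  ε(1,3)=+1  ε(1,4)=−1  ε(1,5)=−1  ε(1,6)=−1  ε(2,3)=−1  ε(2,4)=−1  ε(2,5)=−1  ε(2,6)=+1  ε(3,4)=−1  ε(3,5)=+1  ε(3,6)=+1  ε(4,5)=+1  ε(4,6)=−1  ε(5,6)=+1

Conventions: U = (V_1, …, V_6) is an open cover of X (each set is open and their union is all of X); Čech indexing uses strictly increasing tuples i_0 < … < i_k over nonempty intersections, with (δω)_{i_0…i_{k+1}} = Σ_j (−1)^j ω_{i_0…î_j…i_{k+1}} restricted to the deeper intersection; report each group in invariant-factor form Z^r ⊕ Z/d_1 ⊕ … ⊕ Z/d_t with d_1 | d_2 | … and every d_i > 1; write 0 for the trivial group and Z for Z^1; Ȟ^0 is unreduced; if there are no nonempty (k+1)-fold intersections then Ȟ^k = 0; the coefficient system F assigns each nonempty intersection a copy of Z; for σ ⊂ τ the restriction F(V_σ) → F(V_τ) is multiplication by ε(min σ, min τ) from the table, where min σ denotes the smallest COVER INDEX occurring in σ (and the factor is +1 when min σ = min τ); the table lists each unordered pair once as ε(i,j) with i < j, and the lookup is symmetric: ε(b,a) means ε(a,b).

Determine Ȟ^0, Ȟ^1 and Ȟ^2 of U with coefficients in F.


Ȟ^0 ≅ 0, Ȟ^1 ≅ Z/2 and Ȟ^2 ≅ Z

intersection data:
  V12={t22,t27,t29} V13={t18,t19,t29} V14={t3,t17,t19} V15={t3,t6,t7,t34} V16={t7,t11,t22} V23={t1,t10,t29} V24={t4,t5,t15} V25={t1,t5,t12} V26={t15,t22,t24} V34={t16,t19,t33} V35={t1,t20,t28} V36={t8,t13,t20,t33} V45={t3,t5,t32} V46={t2,t15,t33} V56={t7,t9,t20}
  V123={t29} V126={t22} V134={t19} V145={t3} V156={t7} V235={t1} V245={t5} V246={t15} V346={t33} V356={t20}
C dims 6,15,10; δ0: rk 6, SNF 1^5·2; δ1: rk 9, SNF 1^9
Ȟ^0 = (6 − 6) − 0 = 0, so Ȟ^0 ≅ 0
Ȟ^1 = (15 − 9) − 6 = 0 plus torsion [2], so Ȟ^1 ≅ Z/2
Ȟ^2 = (10 − 0) − 9 = 1, so Ȟ^2 ≅ Z


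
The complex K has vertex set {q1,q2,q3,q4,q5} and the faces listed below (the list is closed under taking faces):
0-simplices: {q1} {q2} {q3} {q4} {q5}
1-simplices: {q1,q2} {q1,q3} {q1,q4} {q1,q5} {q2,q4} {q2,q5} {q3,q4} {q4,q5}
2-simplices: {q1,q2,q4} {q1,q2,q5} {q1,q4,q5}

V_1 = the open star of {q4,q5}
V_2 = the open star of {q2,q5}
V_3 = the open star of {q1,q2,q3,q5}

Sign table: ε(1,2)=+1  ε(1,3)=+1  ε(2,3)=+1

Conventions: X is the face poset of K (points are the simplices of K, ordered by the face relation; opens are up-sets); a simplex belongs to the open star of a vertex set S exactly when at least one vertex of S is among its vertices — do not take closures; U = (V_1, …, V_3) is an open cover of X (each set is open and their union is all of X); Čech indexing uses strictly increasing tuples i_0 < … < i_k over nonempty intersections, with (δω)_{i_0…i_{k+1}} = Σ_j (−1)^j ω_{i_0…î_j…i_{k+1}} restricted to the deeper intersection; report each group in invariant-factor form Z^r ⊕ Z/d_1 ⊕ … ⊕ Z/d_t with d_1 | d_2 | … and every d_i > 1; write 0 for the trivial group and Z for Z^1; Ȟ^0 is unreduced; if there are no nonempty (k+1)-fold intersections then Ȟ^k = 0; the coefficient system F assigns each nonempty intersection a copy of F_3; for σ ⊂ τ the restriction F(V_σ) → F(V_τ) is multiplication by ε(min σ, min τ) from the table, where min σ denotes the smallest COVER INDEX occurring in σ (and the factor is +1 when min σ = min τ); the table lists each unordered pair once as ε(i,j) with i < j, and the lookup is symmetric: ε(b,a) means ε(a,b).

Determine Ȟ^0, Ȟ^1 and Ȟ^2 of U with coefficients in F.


Ȟ^0 ≅ Z/3,  Ȟ^1 ≅ 0,  Ȟ^2 ≅ 0

nerve of the cover:
  V1={{q4},{q5},{q1,q4},{q1,q5},{q2,q4},{q2,q5},{q3,q4},{q4,q5},{q1,q2,q4},{q1,q2,q5},{q1,q4,q5}} V2={{q2},{q5},{q1,q2},{q1,q5},{q2,q4},{q2,q5},{q4,q5},{q1,q2,q4},{q1,q2,q5},{q1,q4,q5}} V3={{q1},{q2},{q3},{q5},{q1,q2},{q1,q3},{q1,q4},{q1,q5},{q2,q4},{q2,q5},{q3,q4},{q4,q5},{q1,q2,q4},{q1,q2,q5},{q1,q4,q5}}
  V12={{q5},{q1,q5},{q2,q4},{q2,q5},{q4,q5},{q1,q2,q4},{q1,q2,q5},{q1,q4,q5}} V13={{q5},{q1,q4},{q1,q5},{q2,q4},{q2,q5},{q3,q4},{q4,q5},{q1,q2,q4},{q1,q2,q5},{q1,q4,q5}} V23={{q2},{q5},{q1,q2},{q1,q5},{q2,q4},{q2,q5},{q4,q5},{q1,q2,q4},{q1,q2,q5},{q1,q4,q5}}
  V123={{q5},{q1,q5},{q2,q4},{q2,q5},{q4,q5},{q1,q2,q4},{q1,q2,q5},{q1,q4,q5}}
C dims 3,3,1; δ0: rk_F3 2; δ1: rk_F3 1
Ȟ^0 = (3 − 2) − 0 = 1, so Ȟ^0 ≅ Z/3
Ȟ^1 = (3 − 1) − 2 = 0, so Ȟ^1 ≅ 0
Ȟ^2 = (1 − 0) − 1 = 0, so Ȟ^2 ≅ 0


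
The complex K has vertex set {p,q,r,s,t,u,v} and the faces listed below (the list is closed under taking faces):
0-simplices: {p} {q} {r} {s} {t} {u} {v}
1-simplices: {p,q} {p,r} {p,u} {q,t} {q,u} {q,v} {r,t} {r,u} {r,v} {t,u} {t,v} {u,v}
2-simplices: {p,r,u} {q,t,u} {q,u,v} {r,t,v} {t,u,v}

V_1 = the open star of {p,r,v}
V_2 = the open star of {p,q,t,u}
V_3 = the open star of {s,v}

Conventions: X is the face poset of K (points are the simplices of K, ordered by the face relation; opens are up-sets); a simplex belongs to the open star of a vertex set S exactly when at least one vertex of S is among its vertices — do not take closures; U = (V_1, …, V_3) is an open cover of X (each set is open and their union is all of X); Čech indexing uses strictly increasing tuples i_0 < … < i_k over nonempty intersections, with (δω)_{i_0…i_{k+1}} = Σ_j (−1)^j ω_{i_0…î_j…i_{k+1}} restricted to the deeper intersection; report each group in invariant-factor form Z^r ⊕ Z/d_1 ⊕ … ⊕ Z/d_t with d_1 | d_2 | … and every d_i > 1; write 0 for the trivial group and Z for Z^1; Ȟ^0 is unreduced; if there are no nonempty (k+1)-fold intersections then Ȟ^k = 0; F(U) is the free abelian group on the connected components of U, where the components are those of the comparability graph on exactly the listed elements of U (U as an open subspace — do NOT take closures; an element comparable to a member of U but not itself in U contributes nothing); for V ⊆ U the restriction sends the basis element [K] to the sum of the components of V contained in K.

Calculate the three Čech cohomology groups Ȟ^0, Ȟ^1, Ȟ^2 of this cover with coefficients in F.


Ȟ^0(U;F) ≅ Z^2,  Ȟ^1(U;F) ≅ Z,  Ȟ^2(U;F) ≅ 0

nonempty intersections:
  V1={{p},{r},{v},{p,q},{p,r},{p,u},{q,v},{r,t},{r,u},{r,v},{t,v},{u,v},{p,r,u},{q,u,v},{r,t,v},{t,u,v}} V2={{p},{q},{t},{u},{p,q},{p,r},{p,u},{q,t},{q,u},{q,v},{r,t},{r,u},{t,u},{t,v},{u,v},{p,r,u},{q,t,u},{q,u,v},{r,t,v},{t,u,v}} V3={{s},{v},{q,v},{r,v},{t,v},{u,v},{q,u,v},{r,t,v},{t,u,v}}
  V12={{p},{p,q},{p,r},{p,u},{q,v},{r,t},{r,u},{t,v},{u,v},{p,r,u},{q,u,v},{r,t,v},{t,u,v}} V13={{v},{q,v},{r,v},{t,v},{u,v},{q,u,v},{r,t,v},{t,u,v}} V23={{q,v},{t,v},{u,v},{q,u,v},{r,t,v},{t,u,v}}
  V123={{q,v},{t,v},{u,v},{q,u,v},{r,t,v},{t,u,v}}
components per intersection:
  V1: {{p},{r},{v},{p,q},{p,r},{p,u},{q,v},{r,t},{r,u},{r,v},{t,v},{u,v},{p,r,u},{q,u,v},{r,t,v},{t,u,v}}
  V2: {{p},{q},{t},{u},{p,q},{p,r},{p,u},{q,t},{q,u},{q,v},{r,t},{r,u},{t,u},{t,v},{u,v},{p,r,u},{q,t,u},{q,u,v},{r,t,v},{t,u,v}}
  V3: {{s}} {{v},{q,v},{r,v},{t,v},{u,v},{q,u,v},{r,t,v},{t,u,v}}
  V12: {{p},{p,q},{p,r},{p,u},{r,u},{p,r,u}} {{q,v},{r,t},{t,v},{u,v},{q,u,v},{r,t,v},{t,u,v}}
  V13: {{v},{q,v},{r,v},{t,v},{u,v},{q,u,v},{r,t,v},{t,u,v}}
  V23: {{q,v},{t,v},{u,v},{q,u,v},{r,t,v},{t,u,v}}
  V123: {{q,v},{t,v},{u,v},{q,u,v},{r,t,v},{t,u,v}}
C dims 4,4,1; δ0: rk 2, SNF 1^2; δ1: rk 1, SNF 1^1
Ȟ^0: (4−2)−0=2 ⇒ Z^2
Ȟ^1: (4−1)−2=1 ⇒ Z
Ȟ^2: (1−0)−1=0 ⇒ 0


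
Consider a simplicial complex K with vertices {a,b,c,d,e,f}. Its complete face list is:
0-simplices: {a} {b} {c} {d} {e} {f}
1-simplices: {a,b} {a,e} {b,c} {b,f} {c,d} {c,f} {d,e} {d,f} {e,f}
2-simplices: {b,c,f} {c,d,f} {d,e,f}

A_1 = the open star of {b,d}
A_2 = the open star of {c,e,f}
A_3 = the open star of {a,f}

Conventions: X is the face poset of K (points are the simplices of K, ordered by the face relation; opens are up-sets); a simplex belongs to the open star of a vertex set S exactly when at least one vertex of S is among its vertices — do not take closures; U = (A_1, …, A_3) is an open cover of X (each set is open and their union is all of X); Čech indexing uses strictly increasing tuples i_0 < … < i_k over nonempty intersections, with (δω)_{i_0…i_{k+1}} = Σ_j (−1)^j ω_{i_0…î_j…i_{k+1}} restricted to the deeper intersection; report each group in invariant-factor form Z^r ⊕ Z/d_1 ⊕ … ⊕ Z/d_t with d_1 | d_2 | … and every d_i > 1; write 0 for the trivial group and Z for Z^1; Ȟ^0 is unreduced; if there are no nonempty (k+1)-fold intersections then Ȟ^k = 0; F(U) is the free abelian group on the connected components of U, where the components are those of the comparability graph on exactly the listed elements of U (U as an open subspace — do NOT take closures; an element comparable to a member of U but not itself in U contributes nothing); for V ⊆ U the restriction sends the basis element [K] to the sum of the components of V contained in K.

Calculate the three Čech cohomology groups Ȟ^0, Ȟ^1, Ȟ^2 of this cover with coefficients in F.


Ȟ^0 = Z,  Ȟ^1 = Z,  Ȟ^2 = 0

intersection data:
  A1={{b},{d},{a,b},{b,c},{b,f},{c,d},{d,e},{d,f},{b,c,f},{c,d,f},{d,e,f}} A2={{c},{e},{f},{a,e},{b,c},{b,f},{c,d},{c,f},{d,e},{d,f},{e,f},{b,c,f},{c,d,f},{d,e,f}} A3={{a},{f},{a,b},{a,e},{b,f},{c,f},{d,f},{e,f},{b,c,f},{c,d,f},{d,e,f}}
  A12={{b,c},{b,f},{c,d},{d,e},{d,f},{b,c,f},{c,d,f},{d,e,f}} A13={{a,b},{b,f},{d,f},{b,c,f},{c,d,f},{d,e,f}} A23={{f},{a,e},{b,f},{c,f},{d,f},{e,f},{b,c,f},{c,d,f},{d,e,f}}
  A123={{b,f},{d,f},{b,c,f},{c,d,f},{d,e,f}}
components per intersection:
  A1: {{b},{a,b},{b,c},{b,f},{b,c,f}} {{d},{c,d},{d,e},{d,f},{c,d,f},{d,e,f}}
  A2: {{c},{e},{f},{a,e},{b,c},{b,f},{c,d},{c,f},{d,e},{d,f},{e,f},{b,c,f},{c,d,f},{d,e,f}}
  A3: {{a},{a,b},{a,e}} {{f},{b,f},{c,f},{d,f},{e,f},{b,c,f},{c,d,f},{d,e,f}}
  A12: {{b,c},{b,f},{b,c,f}} {{c,d},{d,e},{d,f},{c,d,f},{d,e,f}}
  A13: {{a,b}} {{b,f},{b,c,f}} {{d,f},{c,d,f},{d,e,f}}
  A23: {{f},{b,f},{c,f},{d,f},{e,f},{b,c,f},{c,d,f},{d,e,f}} {{a,e}}
  A123: {{b,f},{b,c,f}} {{d,f},{c,d,f},{d,e,f}}
C dims 5,7,2; δ0: rk 4, SNF 1^4; δ1: rk 2, SNF 1^2
Ȟ^0 = (5 − 4) − 0 = 1, so Ȟ^0 ≅ Z
Ȟ^1 = (7 − 2) − 4 = 1, so Ȟ^1 ≅ Z
Ȟ^2 = (2 − 0) − 2 = 0, so Ȟ^2 ≅ 0


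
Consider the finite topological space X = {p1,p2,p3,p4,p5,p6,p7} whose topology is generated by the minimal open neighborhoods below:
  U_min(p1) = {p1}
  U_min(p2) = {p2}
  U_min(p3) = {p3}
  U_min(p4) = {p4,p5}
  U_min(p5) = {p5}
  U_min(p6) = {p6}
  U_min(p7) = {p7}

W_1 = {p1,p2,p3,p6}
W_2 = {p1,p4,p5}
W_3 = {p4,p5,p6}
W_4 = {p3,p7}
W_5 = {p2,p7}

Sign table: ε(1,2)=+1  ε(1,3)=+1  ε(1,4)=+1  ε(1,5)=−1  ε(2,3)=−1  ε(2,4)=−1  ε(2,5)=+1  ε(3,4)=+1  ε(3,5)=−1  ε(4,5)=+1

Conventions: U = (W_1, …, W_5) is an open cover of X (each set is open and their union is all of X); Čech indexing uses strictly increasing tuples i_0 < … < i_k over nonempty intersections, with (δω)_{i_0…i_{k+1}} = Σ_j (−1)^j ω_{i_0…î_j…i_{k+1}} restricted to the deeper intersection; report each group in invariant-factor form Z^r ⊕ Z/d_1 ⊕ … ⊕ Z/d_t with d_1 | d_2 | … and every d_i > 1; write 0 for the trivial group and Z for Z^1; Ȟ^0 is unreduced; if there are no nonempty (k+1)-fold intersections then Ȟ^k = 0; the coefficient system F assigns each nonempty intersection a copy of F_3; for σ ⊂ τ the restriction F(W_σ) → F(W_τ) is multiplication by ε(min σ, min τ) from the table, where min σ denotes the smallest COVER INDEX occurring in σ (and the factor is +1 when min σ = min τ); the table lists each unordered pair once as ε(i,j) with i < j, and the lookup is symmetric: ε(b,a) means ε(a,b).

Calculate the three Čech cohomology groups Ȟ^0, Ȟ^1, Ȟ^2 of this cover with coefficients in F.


Ȟ^0 ≅ 0,  Ȟ^1 ≅ Z/3,  Ȟ^2 ≅ 0

cover nerve:
  W12={p1} W13={p6} W14={p3} W15={p2} W23={p4,p5} W45={p7}
C dims 5,6; δ0: rk_F3 5
Ȟ^0: (5−5)−0=0 ⇒ 0
Ȟ^1: (6−0)−5=1 ⇒ Z/3
Ȟ^2: (0−0)−0=0 ⇒ 0


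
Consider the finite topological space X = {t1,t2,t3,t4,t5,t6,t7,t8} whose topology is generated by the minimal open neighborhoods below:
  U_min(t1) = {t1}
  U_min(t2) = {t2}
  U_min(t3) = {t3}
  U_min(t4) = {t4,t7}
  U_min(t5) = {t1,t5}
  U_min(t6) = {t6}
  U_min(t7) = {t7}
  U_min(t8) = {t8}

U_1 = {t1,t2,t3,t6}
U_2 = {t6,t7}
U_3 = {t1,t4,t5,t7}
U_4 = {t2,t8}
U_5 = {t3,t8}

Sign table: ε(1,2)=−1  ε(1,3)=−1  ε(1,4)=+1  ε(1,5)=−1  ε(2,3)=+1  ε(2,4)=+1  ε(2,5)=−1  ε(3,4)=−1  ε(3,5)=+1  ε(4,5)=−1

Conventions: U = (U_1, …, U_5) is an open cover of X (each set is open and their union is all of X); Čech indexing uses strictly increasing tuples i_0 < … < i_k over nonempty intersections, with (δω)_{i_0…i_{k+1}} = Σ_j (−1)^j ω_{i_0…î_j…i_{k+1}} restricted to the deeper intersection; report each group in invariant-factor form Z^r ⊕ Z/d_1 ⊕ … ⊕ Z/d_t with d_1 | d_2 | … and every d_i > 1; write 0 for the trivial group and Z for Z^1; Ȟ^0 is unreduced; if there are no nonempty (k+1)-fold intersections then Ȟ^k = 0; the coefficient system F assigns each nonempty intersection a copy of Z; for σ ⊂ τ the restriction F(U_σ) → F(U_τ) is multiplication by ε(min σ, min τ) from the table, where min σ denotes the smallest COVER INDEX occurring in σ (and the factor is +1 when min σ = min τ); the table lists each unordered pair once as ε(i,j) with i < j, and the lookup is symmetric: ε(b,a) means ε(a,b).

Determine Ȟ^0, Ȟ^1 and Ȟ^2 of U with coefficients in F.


Ȟ^0 = Z; Ȟ^1 = Z^2; Ȟ^2 = 0

nerve of the cover:
  U12={t6} U13={t1} U14={t2} U15={t3} U23={t7} U45={t8}
C dims 5,6; δ0: rk 4, SNF 1^4
Ȟ^0 = (5 − 4) − 0 = 1, so Ȟ^0 ≅ Z
Ȟ^1 = (6 − 0) − 4 = 2, so Ȟ^1 ≅ Z^2
Ȟ^2 = (0 − 0) − 0 = 0, so Ȟ^2 ≅ 0


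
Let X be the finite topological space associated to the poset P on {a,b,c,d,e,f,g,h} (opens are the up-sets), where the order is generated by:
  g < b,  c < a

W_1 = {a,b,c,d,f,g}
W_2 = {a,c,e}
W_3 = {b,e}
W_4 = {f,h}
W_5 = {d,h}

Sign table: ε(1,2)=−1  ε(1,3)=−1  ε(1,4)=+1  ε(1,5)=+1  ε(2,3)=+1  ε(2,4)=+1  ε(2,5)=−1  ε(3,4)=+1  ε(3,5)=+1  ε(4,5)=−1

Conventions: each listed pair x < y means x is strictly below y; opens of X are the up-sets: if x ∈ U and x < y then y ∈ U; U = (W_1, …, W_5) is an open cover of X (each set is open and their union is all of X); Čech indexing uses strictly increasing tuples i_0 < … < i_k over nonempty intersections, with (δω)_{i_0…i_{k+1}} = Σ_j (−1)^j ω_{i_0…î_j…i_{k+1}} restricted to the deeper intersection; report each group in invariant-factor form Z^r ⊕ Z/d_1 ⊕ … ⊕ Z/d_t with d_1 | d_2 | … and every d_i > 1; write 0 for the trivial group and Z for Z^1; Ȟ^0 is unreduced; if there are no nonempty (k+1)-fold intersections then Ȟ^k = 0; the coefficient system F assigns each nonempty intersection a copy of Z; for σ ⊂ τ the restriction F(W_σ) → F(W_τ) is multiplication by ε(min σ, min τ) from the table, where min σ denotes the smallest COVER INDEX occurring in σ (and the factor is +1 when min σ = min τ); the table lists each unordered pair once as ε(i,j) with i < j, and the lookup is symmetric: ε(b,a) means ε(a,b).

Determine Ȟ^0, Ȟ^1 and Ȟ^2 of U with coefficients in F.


Ȟ^0 ≅ 0,  Ȟ^1 ≅ Z ⊕ Z/2,  Ȟ^2 ≅ 0

nonempty overlaps:
  W12={a,c} W13={b} W14={f} W15={d} W23={e} W45={h}
C dims 5,6; δ0: rk 5, SNF 1^4·2
degree 0: 5−5−0 = 0 → Ȟ^0 ≅ 0
degree 1: 6−0−5 = 1 plus torsion [2] → Ȟ^1 ≅ Z ⊕ Z/2
degree 2: 0−0−0 = 0 → Ȟ^2 ≅ 0


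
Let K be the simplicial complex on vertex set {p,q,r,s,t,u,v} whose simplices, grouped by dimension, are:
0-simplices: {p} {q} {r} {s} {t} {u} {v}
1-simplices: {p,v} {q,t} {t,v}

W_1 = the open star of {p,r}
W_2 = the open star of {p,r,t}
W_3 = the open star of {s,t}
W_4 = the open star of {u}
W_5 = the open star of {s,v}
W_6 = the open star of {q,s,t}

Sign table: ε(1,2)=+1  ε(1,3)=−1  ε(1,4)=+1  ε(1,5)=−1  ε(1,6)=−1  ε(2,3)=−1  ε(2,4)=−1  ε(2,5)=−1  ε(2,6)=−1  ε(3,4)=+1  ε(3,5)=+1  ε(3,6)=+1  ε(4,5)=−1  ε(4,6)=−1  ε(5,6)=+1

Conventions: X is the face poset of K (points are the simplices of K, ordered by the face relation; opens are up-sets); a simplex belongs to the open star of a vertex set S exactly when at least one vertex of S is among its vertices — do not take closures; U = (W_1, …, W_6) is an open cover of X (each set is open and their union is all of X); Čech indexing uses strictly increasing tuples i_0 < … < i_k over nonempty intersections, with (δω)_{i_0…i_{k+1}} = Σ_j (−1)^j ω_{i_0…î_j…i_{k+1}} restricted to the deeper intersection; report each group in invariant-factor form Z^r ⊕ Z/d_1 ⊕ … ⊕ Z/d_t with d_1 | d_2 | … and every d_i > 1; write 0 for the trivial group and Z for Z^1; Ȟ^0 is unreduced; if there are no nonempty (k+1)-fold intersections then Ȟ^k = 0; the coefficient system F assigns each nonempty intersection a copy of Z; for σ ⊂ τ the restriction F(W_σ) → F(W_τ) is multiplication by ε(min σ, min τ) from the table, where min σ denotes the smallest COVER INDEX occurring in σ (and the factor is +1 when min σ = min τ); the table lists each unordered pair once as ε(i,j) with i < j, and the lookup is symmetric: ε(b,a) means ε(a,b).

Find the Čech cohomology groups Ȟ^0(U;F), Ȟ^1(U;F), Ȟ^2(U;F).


cover nerve:
  W1={{p},{r},{p,v}} W2={{p},{r},{t},{p,v},{q,t},{t,v}} W3={{s},{t},{q,t},{t,v}} W4={{u}} W5={{s},{v},{p,v},{t,v}} W6={{q},{s},{t},{q,t},{t,v}}
  W12={{p},{r},{p,v}} W15={{p,v}} W23={{t},{q,t},{t,v}} W25={{p,v},{t,v}} W26={{t},{q,t},{t,v}} W35={{s},{t,v}} W36={{s},{t},{q,t},{t,v}} W56={{s},{t,v}}
  W125={{p,v}} W235={{t,v}} W236={{t},{q,t},{t,v}} W256={{t,v}} W356={{s},{t,v}}
  W2356={{t,v}}
C dims 6,8,5,1; δ0: rk 4, SNF 1^4; δ1: rk 4, SNF 1^4; δ2: rk 1, SNF 1^1
Ȟ^0: (6−4)−0=2 ⇒ Z^2
Ȟ^1: (8−4)−4=0 ⇒ 0
Ȟ^2: (5−1)−4=0 ⇒ 0

Ȟ^0(U;F) ≅ Z^2, Ȟ^1(U;F) ≅ 0, Ȟ^2(U;F) ≅ 0


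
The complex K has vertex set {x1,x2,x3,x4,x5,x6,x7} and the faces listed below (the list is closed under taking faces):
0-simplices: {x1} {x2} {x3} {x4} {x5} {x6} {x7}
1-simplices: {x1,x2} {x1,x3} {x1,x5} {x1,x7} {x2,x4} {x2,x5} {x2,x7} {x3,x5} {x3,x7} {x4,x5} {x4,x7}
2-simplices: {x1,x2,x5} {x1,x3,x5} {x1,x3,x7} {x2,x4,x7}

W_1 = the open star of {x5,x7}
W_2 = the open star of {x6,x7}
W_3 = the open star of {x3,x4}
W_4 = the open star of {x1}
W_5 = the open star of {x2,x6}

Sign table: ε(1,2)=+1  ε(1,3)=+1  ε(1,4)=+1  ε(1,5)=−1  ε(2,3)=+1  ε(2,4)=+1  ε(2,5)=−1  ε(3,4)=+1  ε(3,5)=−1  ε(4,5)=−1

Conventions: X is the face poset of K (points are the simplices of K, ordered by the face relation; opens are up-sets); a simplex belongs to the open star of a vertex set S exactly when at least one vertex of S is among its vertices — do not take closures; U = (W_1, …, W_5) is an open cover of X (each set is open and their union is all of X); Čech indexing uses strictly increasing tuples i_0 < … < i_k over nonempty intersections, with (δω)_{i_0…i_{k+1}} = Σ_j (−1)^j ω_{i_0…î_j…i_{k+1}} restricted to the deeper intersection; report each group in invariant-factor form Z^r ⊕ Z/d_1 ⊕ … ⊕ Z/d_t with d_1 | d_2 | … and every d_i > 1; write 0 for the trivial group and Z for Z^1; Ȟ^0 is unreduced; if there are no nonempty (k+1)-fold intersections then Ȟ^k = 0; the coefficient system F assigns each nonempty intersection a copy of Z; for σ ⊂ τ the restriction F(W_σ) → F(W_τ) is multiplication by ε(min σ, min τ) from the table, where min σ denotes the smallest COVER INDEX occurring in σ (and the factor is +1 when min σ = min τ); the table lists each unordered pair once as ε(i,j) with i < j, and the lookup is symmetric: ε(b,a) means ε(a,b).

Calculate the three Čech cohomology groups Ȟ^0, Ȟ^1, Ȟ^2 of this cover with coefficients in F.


Ȟ^0 ≅ Z,  Ȟ^1 ≅ 0,  Ȟ^2 ≅ 0

cover nerve:
  W1={{x5},{x7},{x1,x5},{x1,x7},{x2,x5},{x2,x7},{x3,x5},{x3,x7},{x4,x5},{x4,x7},{x1,x2,x5},{x1,x3,x5},{x1,x3,x7},{x2,x4,x7}} W2={{x6},{x7},{x1,x7},{x2,x7},{x3,x7},{x4,x7},{x1,x3,x7},{x2,x4,x7}} W3={{x3},{x4},{x1,x3},{x2,x4},{x3,x5},{x3,x7},{x4,x5},{x4,x7},{x1,x3,x5},{x1,x3,x7},{x2,x4,x7}} W4={{x1},{x1,x2},{x1,x3},{x1,x5},{x1,x7},{x1,x2,x5},{x1,x3,x5},{x1,x3,x7}} W5={{x2},{x6},{x1,x2},{x2,x4},{x2,x5},{x2,x7},{x1,x2,x5},{x2,x4,x7}}
  W12={{x7},{x1,x7},{x2,x7},{x3,x7},{x4,x7},{x1,x3,x7},{x2,x4,x7}} W13={{x3,x5},{x3,x7},{x4,x5},{x4,x7},{x1,x3,x5},{x1,x3,x7},{x2,x4,x7}} W14={{x1,x5},{x1,x7},{x1,x2,x5},{x1,x3,x5},{x1,x3,x7}} W15={{x2,x5},{x2,x7},{x1,x2,x5},{x2,x4,x7}} W23={{x3,x7},{x4,x7},{x1,x3,x7},{x2,x4,x7}} W24={{x1,x7},{x1,x3,x7}} W25={{x6},{x2,x7},{x2,x4,x7}} W34={{x1,x3},{x1,x3,x5},{x1,x3,x7}} W35={{x2,x4},{x2,x4,x7}} W45={{x1,x2},{x1,x2,x5}}
  W123={{x3,x7},{x4,x7},{x1,x3,x7},{x2,x4,x7}} W124={{x1,x7},{x1,x3,x7}} W125={{x2,x7},{x2,x4,x7}} W134={{x1,x3,x5},{x1,x3,x7}} W135={{x2,x4,x7}} W145={{x1,x2,x5}} W234={{x1,x3,x7}} W235={{x2,x4,x7}}
  W1234={{x1,x3,x7}} W1235={{x2,x4,x7}}
C dims 5,10,8,2; δ0: rk 4, SNF 1^4; δ1: rk 6, SNF 1^6; δ2: rk 2, SNF 1^2
Ȟ^0: (5−4)−0=1 ⇒ Z
Ȟ^1: (10−6)−4=0 ⇒ 0
Ȟ^2: (8−2)−6=0 ⇒ 0


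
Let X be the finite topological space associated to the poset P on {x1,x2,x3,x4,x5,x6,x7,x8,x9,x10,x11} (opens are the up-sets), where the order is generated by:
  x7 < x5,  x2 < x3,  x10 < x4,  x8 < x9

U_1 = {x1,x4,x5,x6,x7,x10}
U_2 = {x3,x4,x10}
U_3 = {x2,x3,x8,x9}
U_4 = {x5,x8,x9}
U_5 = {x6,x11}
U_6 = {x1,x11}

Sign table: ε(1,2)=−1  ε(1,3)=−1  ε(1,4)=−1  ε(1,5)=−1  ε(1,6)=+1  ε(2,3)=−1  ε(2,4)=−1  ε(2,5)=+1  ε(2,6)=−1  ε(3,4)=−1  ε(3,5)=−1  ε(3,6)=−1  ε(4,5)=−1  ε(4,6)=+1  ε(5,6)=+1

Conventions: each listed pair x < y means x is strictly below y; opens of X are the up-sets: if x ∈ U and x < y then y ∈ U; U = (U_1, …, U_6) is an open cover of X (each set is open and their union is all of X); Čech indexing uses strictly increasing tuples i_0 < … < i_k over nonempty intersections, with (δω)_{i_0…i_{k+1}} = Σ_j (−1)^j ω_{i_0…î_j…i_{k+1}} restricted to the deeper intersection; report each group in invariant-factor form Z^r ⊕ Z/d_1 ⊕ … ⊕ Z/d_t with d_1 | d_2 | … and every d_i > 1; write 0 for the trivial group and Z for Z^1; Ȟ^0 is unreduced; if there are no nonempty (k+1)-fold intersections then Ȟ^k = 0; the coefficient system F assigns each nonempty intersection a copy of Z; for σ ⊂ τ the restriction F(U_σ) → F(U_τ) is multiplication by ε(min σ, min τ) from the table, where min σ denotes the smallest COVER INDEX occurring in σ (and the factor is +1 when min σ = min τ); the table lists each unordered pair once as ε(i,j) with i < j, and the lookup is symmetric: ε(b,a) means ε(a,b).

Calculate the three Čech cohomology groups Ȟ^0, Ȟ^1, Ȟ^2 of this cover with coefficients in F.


nonempty overlaps:
  U12={x4,x10} U14={x5} U15={x6} U16={x1} U23={x3} U34={x8,x9} U56={x11}
C dims 6,7; δ0: rk 6, SNF 1^5·2
degree 0: 6−6−0 = 0 → Ȟ^0 ≅ 0
degree 1: 7−0−6 = 1 plus torsion [2] → Ȟ^1 ≅ Z ⊕ Z/2
degree 2: 0−0−0 = 0 → Ȟ^2 ≅ 0

Ȟ^0 = 0,  Ȟ^1 = Z ⊕ Z/2,  Ȟ^2 = 0


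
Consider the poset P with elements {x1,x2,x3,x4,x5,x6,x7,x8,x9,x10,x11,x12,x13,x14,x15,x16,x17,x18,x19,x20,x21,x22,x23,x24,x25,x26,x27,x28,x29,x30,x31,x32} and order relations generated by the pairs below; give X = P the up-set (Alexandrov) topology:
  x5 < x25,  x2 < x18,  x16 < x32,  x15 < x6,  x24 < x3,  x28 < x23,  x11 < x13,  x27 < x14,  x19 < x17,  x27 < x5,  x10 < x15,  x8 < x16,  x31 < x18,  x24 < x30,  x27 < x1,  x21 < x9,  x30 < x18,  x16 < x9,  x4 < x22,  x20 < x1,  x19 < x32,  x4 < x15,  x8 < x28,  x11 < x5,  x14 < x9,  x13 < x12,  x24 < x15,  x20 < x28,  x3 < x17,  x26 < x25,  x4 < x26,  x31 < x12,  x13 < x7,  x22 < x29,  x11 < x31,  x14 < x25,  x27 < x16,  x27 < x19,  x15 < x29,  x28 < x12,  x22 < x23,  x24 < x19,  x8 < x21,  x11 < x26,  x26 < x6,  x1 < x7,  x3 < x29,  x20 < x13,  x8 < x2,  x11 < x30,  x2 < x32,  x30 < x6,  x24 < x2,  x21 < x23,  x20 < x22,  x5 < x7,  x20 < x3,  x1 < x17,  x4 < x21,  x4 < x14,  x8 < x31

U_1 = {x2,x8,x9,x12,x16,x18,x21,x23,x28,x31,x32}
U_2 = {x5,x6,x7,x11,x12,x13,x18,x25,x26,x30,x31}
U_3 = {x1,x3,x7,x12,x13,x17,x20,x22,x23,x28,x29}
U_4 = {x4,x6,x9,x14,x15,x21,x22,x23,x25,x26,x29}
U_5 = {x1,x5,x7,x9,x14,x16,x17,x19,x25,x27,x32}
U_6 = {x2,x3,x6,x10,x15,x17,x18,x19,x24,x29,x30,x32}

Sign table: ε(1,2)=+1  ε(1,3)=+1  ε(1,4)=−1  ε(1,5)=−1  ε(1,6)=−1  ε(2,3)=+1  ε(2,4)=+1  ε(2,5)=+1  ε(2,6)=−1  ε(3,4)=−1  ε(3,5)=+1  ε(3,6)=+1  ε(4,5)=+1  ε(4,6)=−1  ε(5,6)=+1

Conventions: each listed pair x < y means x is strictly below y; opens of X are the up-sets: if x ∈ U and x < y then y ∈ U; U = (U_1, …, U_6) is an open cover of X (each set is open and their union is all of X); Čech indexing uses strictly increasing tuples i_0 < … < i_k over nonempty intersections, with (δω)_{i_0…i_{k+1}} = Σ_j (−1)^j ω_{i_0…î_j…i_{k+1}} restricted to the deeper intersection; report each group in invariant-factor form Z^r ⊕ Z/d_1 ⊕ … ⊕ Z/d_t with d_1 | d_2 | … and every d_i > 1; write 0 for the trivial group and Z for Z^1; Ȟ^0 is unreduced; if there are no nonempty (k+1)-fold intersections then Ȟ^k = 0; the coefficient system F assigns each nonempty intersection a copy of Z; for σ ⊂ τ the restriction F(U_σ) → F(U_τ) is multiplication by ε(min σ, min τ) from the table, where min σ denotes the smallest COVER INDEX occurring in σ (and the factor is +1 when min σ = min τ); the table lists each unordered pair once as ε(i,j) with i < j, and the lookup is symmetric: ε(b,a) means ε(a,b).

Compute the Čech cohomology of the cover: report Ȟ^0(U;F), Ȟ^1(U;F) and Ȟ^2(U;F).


Ȟ^0(U;F) ≅ 0,  Ȟ^1(U;F) ≅ Z/2,  Ȟ^2(U;F) ≅ Z

nonempty intersections:
  U12={x12,x18,x31} U13={x12,x23,x28} U14={x9,x21,x23} U15={x9,x16,x32} U16={x2,x18,x32} U23={x7,x12,x13} U24={x6,x25,x26} U25={x5,x7,x25} U26={x6,x18,x30} U34={x22,x23,x29} U35={x1,x7,x17} U36={x3,x17,x29} U45={x9,x14,x25} U46={x6,x15,x29} U56={x17,x19,x32}
  U123={x12} U126={x18} U134={x23} U145={x9} U156={x32} U235={x7} U245={x25} U246={x6} U346={x29} U356={x17}
C dims 6,15,10; δ0: rk 6, SNF 1^5·2; δ1: rk 9, SNF 1^9
Ȟ^0: (6−6)−0=0 ⇒ 0
Ȟ^1: (15−9)−6=0 plus torsion [2] ⇒ Z/2
Ȟ^2: (10−0)−9=1 ⇒ Z


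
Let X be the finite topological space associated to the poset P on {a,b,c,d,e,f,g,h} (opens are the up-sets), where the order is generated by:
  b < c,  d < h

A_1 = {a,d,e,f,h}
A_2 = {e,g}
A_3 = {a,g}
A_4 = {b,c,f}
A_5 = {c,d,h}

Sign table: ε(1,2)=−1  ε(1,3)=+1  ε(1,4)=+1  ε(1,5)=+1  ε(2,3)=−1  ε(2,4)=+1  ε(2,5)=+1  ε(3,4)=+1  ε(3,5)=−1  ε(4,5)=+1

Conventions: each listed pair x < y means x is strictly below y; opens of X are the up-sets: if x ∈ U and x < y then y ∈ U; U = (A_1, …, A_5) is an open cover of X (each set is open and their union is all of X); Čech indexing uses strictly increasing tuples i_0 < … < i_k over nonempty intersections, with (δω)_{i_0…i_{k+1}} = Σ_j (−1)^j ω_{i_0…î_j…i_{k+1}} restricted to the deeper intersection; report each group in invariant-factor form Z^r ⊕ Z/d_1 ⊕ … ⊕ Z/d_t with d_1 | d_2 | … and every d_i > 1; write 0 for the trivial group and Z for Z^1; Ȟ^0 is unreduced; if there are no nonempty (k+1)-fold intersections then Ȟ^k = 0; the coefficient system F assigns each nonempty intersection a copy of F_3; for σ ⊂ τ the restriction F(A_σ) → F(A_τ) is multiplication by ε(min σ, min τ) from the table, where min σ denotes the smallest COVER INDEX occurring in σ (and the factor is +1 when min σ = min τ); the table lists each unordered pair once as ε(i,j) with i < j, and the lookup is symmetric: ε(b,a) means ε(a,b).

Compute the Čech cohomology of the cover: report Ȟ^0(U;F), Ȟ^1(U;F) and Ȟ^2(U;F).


Ȟ^0 ≅ Z/3; Ȟ^1 ≅ Z/3 ⊕ Z/3; Ȟ^2 ≅ 0

nerve simplices:
  A12={e} A13={a} A14={f} A15={d,h} A23={g} A45={c}
C dims 5,6; δ0: rk_F3 4
degree 0: 5−4−0 = 1 → Ȟ^0 ≅ Z/3
degree 1: 6−0−4 = 2 → Ȟ^1 ≅ Z/3 ⊕ Z/3
degree 2: 0−0−0 = 0 → Ȟ^2 ≅ 0


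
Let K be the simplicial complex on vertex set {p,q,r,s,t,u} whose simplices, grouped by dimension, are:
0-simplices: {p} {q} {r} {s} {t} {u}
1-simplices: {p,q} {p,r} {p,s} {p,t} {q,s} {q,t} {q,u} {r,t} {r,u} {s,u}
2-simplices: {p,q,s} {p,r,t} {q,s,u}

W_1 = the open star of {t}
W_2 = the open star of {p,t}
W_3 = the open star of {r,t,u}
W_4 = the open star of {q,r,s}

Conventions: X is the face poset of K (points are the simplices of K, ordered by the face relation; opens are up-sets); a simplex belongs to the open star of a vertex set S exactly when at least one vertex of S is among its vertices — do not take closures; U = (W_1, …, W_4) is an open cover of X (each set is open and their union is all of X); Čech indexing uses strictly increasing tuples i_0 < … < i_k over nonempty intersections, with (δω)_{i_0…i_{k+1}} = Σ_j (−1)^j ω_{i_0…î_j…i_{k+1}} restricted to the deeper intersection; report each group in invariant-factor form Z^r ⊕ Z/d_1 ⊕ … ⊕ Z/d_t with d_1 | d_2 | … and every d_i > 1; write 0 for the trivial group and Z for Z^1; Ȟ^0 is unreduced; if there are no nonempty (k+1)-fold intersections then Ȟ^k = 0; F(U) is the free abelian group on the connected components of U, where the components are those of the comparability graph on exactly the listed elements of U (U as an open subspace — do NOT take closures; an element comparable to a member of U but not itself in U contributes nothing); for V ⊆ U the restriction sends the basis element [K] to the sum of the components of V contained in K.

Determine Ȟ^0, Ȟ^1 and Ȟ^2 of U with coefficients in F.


Ȟ^0(U;F) ≅ Z; Ȟ^1(U;F) ≅ Z^2; Ȟ^2(U;F) ≅ 0

nerve simplices:
  W1={{t},{p,t},{q,t},{r,t},{p,r,t}} W2={{p},{t},{p,q},{p,r},{p,s},{p,t},{q,t},{r,t},{p,q,s},{p,r,t}} W3={{r},{t},{u},{p,r},{p,t},{q,t},{q,u},{r,t},{r,u},{s,u},{p,r,t},{q,s,u}} W4={{q},{r},{s},{p,q},{p,r},{p,s},{q,s},{q,t},{q,u},{r,t},{r,u},{s,u},{p,q,s},{p,r,t},{q,s,u}}
  W12={{t},{p,t},{q,t},{r,t},{p,r,t}} W13={{t},{p,t},{q,t},{r,t},{p,r,t}} W14={{q,t},{r,t},{p,r,t}} W23={{t},{p,r},{p,t},{q,t},{r,t},{p,r,t}} W24={{p,q},{p,r},{p,s},{q,t},{r,t},{p,q,s},{p,r,t}} W34={{r},{p,r},{q,t},{q,u},{r,t},{r,u},{s,u},{p,r,t},{q,s,u}}
  W123={{t},{p,t},{q,t},{r,t},{p,r,t}} W124={{q,t},{r,t},{p,r,t}} W134={{q,t},{r,t},{p,r,t}} W234={{p,r},{q,t},{r,t},{p,r,t}}
  W1234={{q,t},{r,t},{p,r,t}}
components per intersection:
  W1: {{t},{p,t},{q,t},{r,t},{p,r,t}}
  W2: {{p},{t},{p,q},{p,r},{p,s},{p,t},{q,t},{r,t},{p,q,s},{p,r,t}}
  W3: {{r},{t},{u},{p,r},{p,t},{q,t},{q,u},{r,t},{r,u},{s,u},{p,r,t},{q,s,u}}
  W4: {{q},{s},{p,q},{p,s},{q,s},{q,t},{q,u},{s,u},{p,q,s},{q,s,u}} {{r},{p,r},{r,t},{r,u},{p,r,t}}
  W12: {{t},{p,t},{q,t},{r,t},{p,r,t}}
  W13: {{t},{p,t},{q,t},{r,t},{p,r,t}}
  W14: {{q,t}} {{r,t},{p,r,t}}
  W23: {{t},{p,r},{p,t},{q,t},{r,t},{p,r,t}}
  W24: {{p,q},{p,s},{p,q,s}} {{p,r},{r,t},{p,r,t}} {{q,t}}
  W34: {{r},{p,r},{r,t},{r,u},{p,r,t}} {{q,t}} {{q,u},{s,u},{q,s,u}}
  W123: {{t},{p,t},{q,t},{r,t},{p,r,t}}
  W124: {{q,t}} {{r,t},{p,r,t}}
  W134: {{q,t}} {{r,t},{p,r,t}}
  W234: {{p,r},{r,t},{p,r,t}} {{q,t}}
  W1234: {{q,t}} {{r,t},{p,r,t}}
C dims 5,11,7,2; δ0: rk 4, SNF 1^4; δ1: rk 5, SNF 1^5; δ2: rk 2, SNF 1^2
degree 0: 5−4−0 = 1 → Ȟ^0 ≅ Z
degree 1: 11−5−4 = 2 → Ȟ^1 ≅ Z^2
degree 2: 7−2−5 = 0 → Ȟ^2 ≅ 0


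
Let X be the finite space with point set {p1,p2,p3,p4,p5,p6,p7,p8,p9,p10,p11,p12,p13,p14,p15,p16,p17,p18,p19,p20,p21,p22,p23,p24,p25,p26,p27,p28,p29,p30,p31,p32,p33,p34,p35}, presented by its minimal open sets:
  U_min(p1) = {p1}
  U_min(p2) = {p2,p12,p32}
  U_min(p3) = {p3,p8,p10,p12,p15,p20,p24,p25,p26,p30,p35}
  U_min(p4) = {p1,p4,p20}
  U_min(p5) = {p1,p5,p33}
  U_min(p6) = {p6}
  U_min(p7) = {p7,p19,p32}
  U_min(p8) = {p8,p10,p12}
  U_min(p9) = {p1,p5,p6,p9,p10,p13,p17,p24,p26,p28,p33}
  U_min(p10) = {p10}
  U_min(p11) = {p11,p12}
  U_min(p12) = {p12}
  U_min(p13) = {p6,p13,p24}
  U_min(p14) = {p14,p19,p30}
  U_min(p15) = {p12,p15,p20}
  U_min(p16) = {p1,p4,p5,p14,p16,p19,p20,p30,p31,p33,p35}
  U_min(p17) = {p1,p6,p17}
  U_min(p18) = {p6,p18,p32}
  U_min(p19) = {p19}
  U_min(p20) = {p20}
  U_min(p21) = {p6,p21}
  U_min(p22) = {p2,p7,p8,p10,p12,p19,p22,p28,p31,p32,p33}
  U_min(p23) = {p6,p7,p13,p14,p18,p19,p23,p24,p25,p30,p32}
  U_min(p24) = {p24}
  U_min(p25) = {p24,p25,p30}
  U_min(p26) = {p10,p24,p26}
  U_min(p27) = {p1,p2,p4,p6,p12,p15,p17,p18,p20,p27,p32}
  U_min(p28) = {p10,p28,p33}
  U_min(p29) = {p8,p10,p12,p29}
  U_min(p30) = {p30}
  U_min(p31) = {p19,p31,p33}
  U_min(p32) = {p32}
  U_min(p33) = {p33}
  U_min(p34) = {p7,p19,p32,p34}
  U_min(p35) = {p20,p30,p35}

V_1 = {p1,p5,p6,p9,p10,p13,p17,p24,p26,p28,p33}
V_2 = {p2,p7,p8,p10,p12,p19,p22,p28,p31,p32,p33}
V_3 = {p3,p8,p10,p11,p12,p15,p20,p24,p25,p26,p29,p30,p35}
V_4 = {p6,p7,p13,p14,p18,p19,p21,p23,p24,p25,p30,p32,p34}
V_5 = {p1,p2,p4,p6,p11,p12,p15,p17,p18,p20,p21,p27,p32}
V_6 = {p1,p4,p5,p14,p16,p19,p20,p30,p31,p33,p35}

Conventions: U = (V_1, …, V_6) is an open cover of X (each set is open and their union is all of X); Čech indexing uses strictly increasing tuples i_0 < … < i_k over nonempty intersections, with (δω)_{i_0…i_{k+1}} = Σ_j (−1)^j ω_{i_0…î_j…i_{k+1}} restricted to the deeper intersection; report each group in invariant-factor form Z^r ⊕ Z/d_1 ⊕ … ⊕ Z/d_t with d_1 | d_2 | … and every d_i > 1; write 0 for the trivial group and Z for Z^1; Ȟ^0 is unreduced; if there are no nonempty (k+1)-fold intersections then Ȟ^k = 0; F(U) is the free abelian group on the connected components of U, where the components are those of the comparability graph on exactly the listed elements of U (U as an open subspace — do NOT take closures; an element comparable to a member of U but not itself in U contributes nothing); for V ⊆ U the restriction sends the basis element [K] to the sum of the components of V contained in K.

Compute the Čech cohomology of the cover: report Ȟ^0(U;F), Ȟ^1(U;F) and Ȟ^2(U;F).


Ȟ^0 ≅ Z, Ȟ^1 ≅ 0, Ȟ^2 ≅ Z/2

nerve simplices:
  V12={p10,p28,p33} V13={p10,p24,p26} V14={p6,p13,p24} V15={p1,p6,p17} V16={p1,p5,p33} V23={p8,p10,p12} V24={p7,p19,p32} V25={p2,p12,p32} V26={p19,p31,p33} V34={p24,p25,p30} V35={p11,p12,p15,p20} V36={p20,p30,p35} V45={p6,p18,p21,p32} V46={p14,p19,p30} V56={p1,p4,p20}
  V123={p10} V126={p33} V134={p24} V145={p6} V156={p1} V235={p12} V245={p32} V246={p19} V346={p30} V356={p20}
components per intersection:
  V1: {p1,p5,p6,p9,p10,p13,p17,p24,p26,p28,p33}
  V2: {p2,p7,p8,p10,p12,p19,p22,p28,p31,p32,p33}
  V3: {p3,p8,p10,p11,p12,p15,p20,p24,p25,p26,p29,p30,p35}
  V4: {p6,p7,p13,p14,p18,p19,p21,p23,p24,p25,p30,p32,p34}
  V5: {p1,p2,p4,p6,p11,p12,p15,p17,p18,p20,p21,p27,p32}
  V6: {p1,p4,p5,p14,p16,p19,p20,p30,p31,p33,p35}
  V12: {p10,p28,p33}
  V13: {p10,p24,p26}
  V14: {p6,p13,p24}
  V15: {p1,p6,p17}
  V16: {p1,p5,p33}
  V23: {p8,p10,p12}
  V24: {p7,p19,p32}
  V25: {p2,p12,p32}
  V26: {p19,p31,p33}
  V34: {p24,p25,p30}
  V35: {p11,p12,p15,p20}
  V36: {p20,p30,p35}
  V45: {p6,p18,p21,p32}
  V46: {p14,p19,p30}
  V56: {p1,p4,p20}
  V123: {p10}
  V126: {p33}
  V134: {p24}
  V145: {p6}
  V156: {p1}
  V235: {p12}
  V245: {p32}
  V246: {p19}
  V346: {p30}
  V356: {p20}
C dims 6,15,10; δ0: rk 5, SNF 1^5; δ1: rk 10, SNF 1^9·2
degree 0: 6−5−0 = 1 → Ȟ^0 ≅ Z
degree 1: 15−10−5 = 0 → Ȟ^1 ≅ 0
degree 2: 10−0−10 = 0 plus torsion [2] → Ȟ^2 ≅ Z/2


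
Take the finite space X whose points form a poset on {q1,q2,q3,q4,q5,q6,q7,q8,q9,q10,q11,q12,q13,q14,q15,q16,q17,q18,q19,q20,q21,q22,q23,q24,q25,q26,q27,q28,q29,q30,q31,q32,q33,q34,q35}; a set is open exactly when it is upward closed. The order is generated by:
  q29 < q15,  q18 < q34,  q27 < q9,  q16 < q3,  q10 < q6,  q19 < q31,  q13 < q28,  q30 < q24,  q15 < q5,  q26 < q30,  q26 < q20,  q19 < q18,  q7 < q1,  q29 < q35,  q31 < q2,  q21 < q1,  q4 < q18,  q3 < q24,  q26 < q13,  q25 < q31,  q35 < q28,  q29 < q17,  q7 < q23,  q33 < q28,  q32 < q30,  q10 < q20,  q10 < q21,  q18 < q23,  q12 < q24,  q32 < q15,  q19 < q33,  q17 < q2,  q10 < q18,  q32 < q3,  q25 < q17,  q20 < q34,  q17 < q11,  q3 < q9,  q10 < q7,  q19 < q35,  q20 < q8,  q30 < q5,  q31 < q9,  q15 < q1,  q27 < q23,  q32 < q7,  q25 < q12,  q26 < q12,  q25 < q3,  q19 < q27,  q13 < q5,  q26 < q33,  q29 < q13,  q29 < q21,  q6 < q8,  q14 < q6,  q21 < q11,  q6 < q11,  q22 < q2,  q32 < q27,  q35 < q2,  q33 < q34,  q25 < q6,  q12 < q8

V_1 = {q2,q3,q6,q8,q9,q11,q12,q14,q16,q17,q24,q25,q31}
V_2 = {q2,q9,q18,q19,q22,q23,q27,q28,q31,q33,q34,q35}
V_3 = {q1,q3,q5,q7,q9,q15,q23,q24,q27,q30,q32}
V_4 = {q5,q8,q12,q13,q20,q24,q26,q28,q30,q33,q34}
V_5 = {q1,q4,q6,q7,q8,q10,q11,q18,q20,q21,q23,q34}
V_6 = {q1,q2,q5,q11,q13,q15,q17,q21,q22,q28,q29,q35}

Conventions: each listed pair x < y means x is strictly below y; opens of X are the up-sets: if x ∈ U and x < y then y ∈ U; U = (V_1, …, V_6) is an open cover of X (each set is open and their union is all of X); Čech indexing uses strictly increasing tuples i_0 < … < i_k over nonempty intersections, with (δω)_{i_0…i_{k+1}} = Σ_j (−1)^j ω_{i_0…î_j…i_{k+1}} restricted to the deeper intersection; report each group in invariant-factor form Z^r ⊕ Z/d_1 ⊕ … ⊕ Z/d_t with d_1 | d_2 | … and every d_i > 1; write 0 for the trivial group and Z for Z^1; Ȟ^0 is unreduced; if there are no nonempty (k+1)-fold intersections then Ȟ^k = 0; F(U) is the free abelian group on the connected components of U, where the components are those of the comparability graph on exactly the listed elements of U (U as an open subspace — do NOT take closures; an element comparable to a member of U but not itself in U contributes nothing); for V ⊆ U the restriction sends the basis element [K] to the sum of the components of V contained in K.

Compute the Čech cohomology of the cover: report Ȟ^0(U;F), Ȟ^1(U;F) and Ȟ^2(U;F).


nerve simplices:
  V12={q2,q9,q31} V13={q3,q9,q24} V14={q8,q12,q24} V15={q6,q8,q11} V16={q2,q11,q17} V23={q9,q23,q27} V24={q28,q33,q34} V25={q18,q23,q34} V26={q2,q22,q28,q35} V34={q5,q24,q30} V35={q1,q7,q23} V36={q1,q5,q15} V45={q8,q20,q34} V46={q5,q13,q28} V56={q1,q11,q21}
  V123={q9} V126={q2} V134={q24} V145={q8} V156={q11} V235={q23} V245={q34} V246={q28} V346={q5} V356={q1}
components per intersection:
  V1: {q2,q3,q6,q8,q9,q11,q12,q14,q16,q17,q24,q25,q31}
  V2: {q2,q9,q18,q19,q22,q23,q27,q28,q31,q33,q34,q35}
  V3: {q1,q3,q5,q7,q9,q15,q23,q24,q27,q30,q32}
  V4: {q5,q8,q12,q13,q20,q24,q26,q28,q30,q33,q34}
  V5: {q1,q4,q6,q7,q8,q10,q11,q18,q20,q21,q23,q34}
  V6: {q1,q2,q5,q11,q13,q15,q17,q21,q22,q28,q29,q35}
  V12: {q2,q9,q31}
  V13: {q3,q9,q24}
  V14: {q8,q12,q24}
  V15: {q6,q8,q11}
  V16: {q2,q11,q17}
  V23: {q9,q23,q27}
  V24: {q28,q33,q34}
  V25: {q18,q23,q34}
  V26: {q2,q22,q28,q35}
  V34: {q5,q24,q30}
  V35: {q1,q7,q23}
  V36: {q1,q5,q15}
  V45: {q8,q20,q34}
  V46: {q5,q13,q28}
  V56: {q1,q11,q21}
  V123: {q9}
  V126: {q2}
  V134: {q24}
  V145: {q8}
  V156: {q11}
  V235: {q23}
  V245: {q34}
  V246: {q28}
  V346: {q5}
  V356: {q1}
C dims 6,15,10; δ0: rk 5, SNF 1^5; δ1: rk 10, SNF 1^9·2
degree 0: 6−5−0 = 1 → Ȟ^0 ≅ Z
degree 1: 15−10−5 = 0 → Ȟ^1 ≅ 0
degree 2: 10−0−10 = 0 plus torsion [2] → Ȟ^2 ≅ Z/2

Ȟ^0 ≅ Z; Ȟ^1 ≅ 0; Ȟ^2 ≅ Z/2
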